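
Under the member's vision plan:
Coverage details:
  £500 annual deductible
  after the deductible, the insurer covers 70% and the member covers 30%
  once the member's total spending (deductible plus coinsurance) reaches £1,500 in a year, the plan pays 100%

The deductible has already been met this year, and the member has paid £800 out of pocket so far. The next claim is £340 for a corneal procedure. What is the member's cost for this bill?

£102

With the deductible met, the entire £340 is subject to coinsurance.
30% of £340 = £102 falls to the member.
Year-to-date out-of-pocket becomes £800 + £102 = £902, still under the £1,500 maximum, so no cap applies.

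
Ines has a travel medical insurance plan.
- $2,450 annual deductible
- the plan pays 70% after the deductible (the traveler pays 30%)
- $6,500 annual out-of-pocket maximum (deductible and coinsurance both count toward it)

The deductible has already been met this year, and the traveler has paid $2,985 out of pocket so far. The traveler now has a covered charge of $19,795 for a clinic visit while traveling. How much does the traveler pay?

$3,515

The deductible is already satisfied, so the full bill goes to coinsurance.
30% of $19,795 = $5,938.50 falls to the traveler.
That would bring total out-of-pocket to $8,923.50, past the $6,500 cap. The traveler is capped at $6,500 − $2,985 = $3,515 on this claim.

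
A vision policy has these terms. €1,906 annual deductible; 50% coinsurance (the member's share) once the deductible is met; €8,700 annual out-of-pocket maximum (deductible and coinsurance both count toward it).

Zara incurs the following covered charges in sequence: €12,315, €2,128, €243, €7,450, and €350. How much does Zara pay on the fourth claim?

€404

Claim 1 — €12,315: €1,906 finishes the deductible; €10,409 goes to coinsurance; 50% of €10,409 = €5,204.50. Cost to member: €7,110.50. OOP to date €7,110.50.
Claim 2 — €2,128: 50% coinsurance on €2,128 = €1,064. Member owes €1,064 (running OOP €8,174.50).
Claim 3 — €243: deductible met; 50% of €243 = €121.50. Member owes €121.50 (running OOP €8,296).
Claim 4 — €7,450: deductible already satisfied, so member's share is 50% × €7,450 = €3,725. That would push OOP to €12,021, over the €8,700 cap, so member pays €8,700 − €8,296 = €404.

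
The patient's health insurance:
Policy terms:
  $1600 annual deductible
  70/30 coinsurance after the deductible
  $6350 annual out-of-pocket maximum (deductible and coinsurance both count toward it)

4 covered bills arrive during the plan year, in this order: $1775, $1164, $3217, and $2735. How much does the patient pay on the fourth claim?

$820.50

Claim 1 — $1775: $1600 finishes the deductible; $175 goes to coinsurance; patient's 30% is $52.50. Cost to patient: $1652.50. OOP to date $1652.50.
Claim 2 — $1164: deductible met; 30% of $1164 = $349.20. Patient owes $349.20 (running OOP $2001.70).
Claim 3 — $3217: 30% coinsurance on $3217 = $965.10. Cost to patient: $965.10. OOP to date $2966.80.
Claim 4 — $2735: deductible met; 30% of $2735 = $820.50. Cost to patient: $820.50. OOP to date $3787.30.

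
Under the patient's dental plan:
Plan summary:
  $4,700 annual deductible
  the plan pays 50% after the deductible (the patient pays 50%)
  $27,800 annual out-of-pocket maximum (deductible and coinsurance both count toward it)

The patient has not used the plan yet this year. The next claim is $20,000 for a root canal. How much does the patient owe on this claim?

$12,350

Nothing has been paid toward the $4,700 deductible, so the first $4,700 of this charge is applied there.
After the $4,700 deductible portion, $20,000 − $4,700 = $15,300 is subject to coinsurance.
Patient's 50% share of $15,300 is $7,650.
That puts the patient's cost at $4,700 + $7,650 = $12,350 before any cap.
Year-to-date out-of-pocket becomes $0 + $12,350 = $12,350, still under the $27,800 maximum, so no cap applies.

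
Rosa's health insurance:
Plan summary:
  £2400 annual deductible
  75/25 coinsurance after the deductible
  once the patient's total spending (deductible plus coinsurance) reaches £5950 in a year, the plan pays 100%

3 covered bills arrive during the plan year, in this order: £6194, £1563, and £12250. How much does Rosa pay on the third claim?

£2210.75

#1 (£6194): deductible takes £2400, £3794 remains; 25% of £3794 = £948.50. Cost to patient: £3348.50. OOP to date £3348.50.
#2 (£1563): 25% coinsurance on £1563 = £390.75. Patient pays £390.75; OOP now £3739.25.
#3 (£12250): 25% coinsurance on £12250 = £3062.50. That would push OOP to £6801.75, over the £5950 cap, so patient pays £5950 − £3739.25 = £2210.75.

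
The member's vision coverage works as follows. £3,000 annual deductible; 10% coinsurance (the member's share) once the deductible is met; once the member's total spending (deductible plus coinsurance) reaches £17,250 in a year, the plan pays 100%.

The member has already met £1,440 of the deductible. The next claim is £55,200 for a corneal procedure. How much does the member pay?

Remaining deductible: £3,000 − £1,440 = £1,560.
The remaining £53,640 (= £55,200 − £1,560) moves to coinsurance.
Coinsurance: £53,640 × 10% = £5,364.
That puts the member's cost at £1,560 + £5,364 = £6,924 before any cap.
Year-to-date out-of-pocket becomes £1,440 + £6,924 = £8,364, still under the £17,250 maximum, so no cap applies.

£6,924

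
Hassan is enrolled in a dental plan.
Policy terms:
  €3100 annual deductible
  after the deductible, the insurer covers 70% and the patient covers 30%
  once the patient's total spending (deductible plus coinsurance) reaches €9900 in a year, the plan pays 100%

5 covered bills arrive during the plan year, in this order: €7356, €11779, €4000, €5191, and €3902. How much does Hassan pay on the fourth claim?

#1 (€7356): €3100 finishes the deductible; €4256 goes to coinsurance; coinsurance €4256 × 30% = €1276.80. Patient pays €4376.80; OOP now €4376.80.
#2 (€11779): deductible already satisfied, so patient's share is 30% × €11779 = €3533.70. Cost to patient: €3533.70. OOP to date €7910.50.
#3 (€4000): deductible met; 30% of €4000 = €1200. Patient pays €1200; OOP now €9110.50.
#4 (€5191): deductible already satisfied, so patient's share is 30% × €5191 = €1557.30. That would push OOP to €10667.80, over the €9900 cap, so patient pays €9900 − €9110.50 = €789.50.

€789.50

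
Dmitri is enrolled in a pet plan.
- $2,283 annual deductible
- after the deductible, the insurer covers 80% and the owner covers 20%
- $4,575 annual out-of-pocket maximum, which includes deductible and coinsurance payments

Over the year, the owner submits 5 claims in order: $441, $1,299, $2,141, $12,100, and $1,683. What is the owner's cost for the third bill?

Claim 1 ($441): entire amount goes to the deductible. Owner pays $441; OOP now $441.
Claim 2 ($1,299): entire amount goes to the deductible. Owner pays $1,299; OOP now $1,740.
Claim 3 ($2,141): deductible takes $543, $1,598 remains; owner's 20% is $319.60. Owner pays $862.60; OOP now $2,602.60.

$862.60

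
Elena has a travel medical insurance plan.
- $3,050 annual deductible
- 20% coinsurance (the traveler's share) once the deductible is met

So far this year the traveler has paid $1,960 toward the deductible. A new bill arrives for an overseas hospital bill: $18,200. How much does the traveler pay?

$4,512

Deductible still to meet: $3,050 − $1,960 = $1,090.
That leaves $18,200 − $1,090 = $17,110 for coinsurance.
Traveler's 20% share of $17,110 is $3,422.
So the traveler owes $1,090 + $3,422 = $4,512.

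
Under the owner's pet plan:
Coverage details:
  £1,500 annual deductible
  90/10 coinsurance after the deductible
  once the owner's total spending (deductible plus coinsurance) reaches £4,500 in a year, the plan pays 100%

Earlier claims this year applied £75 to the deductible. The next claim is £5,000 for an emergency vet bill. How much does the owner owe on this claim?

Remaining deductible: £1,500 − £75 = £1,425.
After the £1,425 deductible portion, £5,000 − £1,425 = £3,575 is subject to coinsurance.
Coinsurance: £3,575 × 10% = £357.50.
That puts the owner's cost at £1,425 + £357.50 = £1,782.50 before any cap.
Total out-of-pocket so far would be £75 + £1,782.50 = £1,857.50, below the £4,500 cap — no reduction.

£1,782.50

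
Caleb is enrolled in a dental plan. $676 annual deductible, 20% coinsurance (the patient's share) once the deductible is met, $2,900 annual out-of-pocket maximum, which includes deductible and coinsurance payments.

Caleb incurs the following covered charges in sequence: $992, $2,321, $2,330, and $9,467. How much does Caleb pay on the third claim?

$466

#1 ($992): deductible takes $676, $316 remains; coinsurance $316 × 20% = $63.20. Patient owes $739.20 (running OOP $739.20).
#2 ($2,321): deductible already satisfied, so patient's share is 20% × $2,321 = $464.20. Patient owes $464.20 (running OOP $1,203.40).
#3 ($2,330): 20% coinsurance on $2,330 = $466. Patient pays $466; OOP now $1,669.40.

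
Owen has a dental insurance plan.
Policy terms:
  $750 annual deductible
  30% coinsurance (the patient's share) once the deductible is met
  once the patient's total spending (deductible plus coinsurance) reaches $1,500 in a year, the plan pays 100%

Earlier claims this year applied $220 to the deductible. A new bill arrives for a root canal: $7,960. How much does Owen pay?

$1,280

Deductible still to meet: $750 − $220 = $530.
The remaining $7,430 (= $7,960 − $530) moves to coinsurance.
30% of $7,430 = $2,229 falls to the patient.
So the patient owes $530 + $2,229 = $2,759 before any cap.
Adding $2,759 to the $220 already spent would give $2,979, which exceeds the $1,500 cap; the patient pays just $1,500 − $220 = $1,280.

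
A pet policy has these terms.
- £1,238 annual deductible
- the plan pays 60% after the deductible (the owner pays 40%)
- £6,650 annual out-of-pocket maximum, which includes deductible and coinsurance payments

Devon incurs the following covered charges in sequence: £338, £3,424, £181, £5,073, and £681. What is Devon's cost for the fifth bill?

£272.40

#1 (£338): entire amount goes to the deductible. Cost to owner: £338. OOP to date £338.
#2 (£3,424): deductible takes £900, £2,524 remains; owner's 40% is £1,009.60. Owner owes £1,909.60 (running OOP £2,247.60).
#3 (£181): 40% coinsurance on £181 = £72.40. Owner owes £72.40 (running OOP £2,320).
#4 (£5,073): 40% coinsurance on £5,073 = £2,029.20. Owner owes £2,029.20 (running OOP £4,349.20).
#5 (£681): deductible met; 40% of £681 = £272.40. Owner owes £272.40 (running OOP £4,621.60).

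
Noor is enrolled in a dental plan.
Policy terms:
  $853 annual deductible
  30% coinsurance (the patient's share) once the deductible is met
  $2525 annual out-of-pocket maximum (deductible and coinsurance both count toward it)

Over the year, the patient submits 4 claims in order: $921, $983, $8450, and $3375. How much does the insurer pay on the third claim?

Claim 1 — $921: deductible takes $853, $68 remains; patient's 30% is $20.40. Cost to patient: $873.40. OOP to date $873.40. Plan pays $921 − $873.40 = $47.60.
Claim 2 — $983: deductible already satisfied, so patient's share is 30% × $983 = $294.90. Patient owes $294.90 (running OOP $1168.30). Insurer: $983 − $294.90 = $688.10.
Claim 3 — $8450: deductible already satisfied, so patient's share is 30% × $8450 = $2535. That would push OOP to $3703.30, over the $2525 cap, so patient pays $2525 − $1168.30 = $1356.70. Insurer: $8450 − $1356.70 = $7093.30.

$7093.30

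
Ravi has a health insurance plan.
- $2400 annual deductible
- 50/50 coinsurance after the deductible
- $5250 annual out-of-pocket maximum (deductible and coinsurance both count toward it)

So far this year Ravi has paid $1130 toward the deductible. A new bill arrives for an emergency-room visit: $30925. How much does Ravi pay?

Remaining deductible: $2400 − $1130 = $1270.
The remaining $29655 (= $30925 − $1270) moves to coinsurance.
Coinsurance: $29655 × 50% = $14827.50.
Patient responsibility before any cap: $1270 + $14827.50 = $16097.50.
Year-to-date out-of-pocket would reach $1130 + $16097.50 = $17227.50, above the $5250 maximum, so the patient pays only $5250 − $1130 = $4120.

$4120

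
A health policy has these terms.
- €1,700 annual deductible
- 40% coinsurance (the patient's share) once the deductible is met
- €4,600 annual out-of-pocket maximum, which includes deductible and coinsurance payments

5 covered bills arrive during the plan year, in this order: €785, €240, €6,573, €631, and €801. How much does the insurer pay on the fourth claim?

€378.60

Claim 1 — €785: fully absorbed by the deductible. Patient pays €785; OOP now €785. Plan pays €785 − €785 = €0.
Claim 2 — €240: all of it applies to the deductible. Patient pays €240; OOP now €1,025. Insurer: €240 − €240 = €0.
Claim 3 — €6,573: €675 finishes the deductible; €5,898 goes to coinsurance; 40% of €5,898 = €2,359.20. Patient owes €3,034.20 (running OOP €4,059.20). Insurer: €6,573 − €3,034.20 = €3,538.80.
Claim 4 — €631: deductible met; 40% of €631 = €252.40. Patient owes €252.40 (running OOP €4,311.60). Plan pays €631 − €252.40 = €378.60.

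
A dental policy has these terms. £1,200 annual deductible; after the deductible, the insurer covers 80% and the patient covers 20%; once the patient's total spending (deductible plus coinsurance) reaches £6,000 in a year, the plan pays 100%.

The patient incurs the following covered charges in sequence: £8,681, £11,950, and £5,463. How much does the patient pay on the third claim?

£913.80

Claim 1 — £8,681: £1,200 finishes the deductible; £7,481 goes to coinsurance; coinsurance £7,481 × 20% = £1,496.20. Patient pays £2,696.20; OOP now £2,696.20.
Claim 2 — £11,950: deductible met; 20% of £11,950 = £2,390. Cost to patient: £2,390. OOP to date £5,086.20.
Claim 3 — £5,463: 20% coinsurance on £5,463 = £1,092.60. That would push OOP to £6,178.80, over the £6,000 cap, so patient pays £6,000 − £5,086.20 = £913.80.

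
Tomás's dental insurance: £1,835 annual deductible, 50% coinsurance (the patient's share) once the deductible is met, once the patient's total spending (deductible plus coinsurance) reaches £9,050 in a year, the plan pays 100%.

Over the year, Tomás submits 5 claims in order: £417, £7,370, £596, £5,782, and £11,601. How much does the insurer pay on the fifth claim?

£10,551

Claim 1 (£417): all of it applies to the deductible. Patient owes £417 (running OOP £417). Plan pays £417 − £417 = £0.
Claim 2 (£7,370): £1,418 to deductible, leaving £5,952; patient's 50% is £2,976. Patient pays £4,394; OOP now £4,811. Plan pays £7,370 − £4,394 = £2,976.
Claim 3 (£596): deductible already satisfied, so patient's share is 50% × £596 = £298. Patient owes £298 (running OOP £5,109). Plan pays £596 − £298 = £298.
Claim 4 (£5,782): 50% coinsurance on £5,782 = £2,891. Cost to patient: £2,891. OOP to date £8,000. Insurer: £5,782 − £2,891 = £2,891.
Claim 5 (£11,601): 50% coinsurance on £11,601 = £5,800.50. OOP would hit £13,800.50 > £9,050, so the cap limits the patient to £9,050 − £8,000 = £1,050. Plan pays £11,601 − £1,050 = £10,551.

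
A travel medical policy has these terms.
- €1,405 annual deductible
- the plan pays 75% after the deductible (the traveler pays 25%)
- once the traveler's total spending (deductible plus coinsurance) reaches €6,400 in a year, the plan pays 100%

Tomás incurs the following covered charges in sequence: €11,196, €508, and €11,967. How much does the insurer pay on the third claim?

Claim 1 — €11,196: deductible takes €1,405, €9,791 remains; coinsurance €9,791 × 25% = €2,447.75. Traveler pays €3,852.75; OOP now €3,852.75. Insurer: €11,196 − €3,852.75 = €7,343.25.
Claim 2 — €508: deductible already satisfied, so traveler's share is 25% × €508 = €127. Cost to traveler: €127. OOP to date €3,979.75. Insurer: €508 − €127 = €381.
Claim 3 — €11,967: 25% coinsurance on €11,967 = €2,991.75. Adding that to €3,979.75 gives €6,971.50, past the €6,400 cap; traveler pays only €6,400 − €3,979.75 = €2,420.25. Plan pays €11,967 − €2,420.25 = €9,546.75.

€9,546.75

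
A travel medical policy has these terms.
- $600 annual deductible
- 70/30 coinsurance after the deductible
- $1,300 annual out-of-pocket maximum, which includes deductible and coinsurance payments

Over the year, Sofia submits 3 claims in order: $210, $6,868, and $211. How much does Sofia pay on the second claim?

$1,090

Bill 1, $210: all of it applies to the deductible. Cost to traveler: $210. OOP to date $210.
Bill 2, $6,868: $390 finishes the deductible; $6,478 goes to coinsurance; traveler's 30% is $1,943.40. Deductible plus coinsurance: $390 + $1,943.40 = $2,333.40. Adding that to $210 gives $2,543.40, past the $1,300 cap; traveler pays only $1,300 − $210 = $1,090.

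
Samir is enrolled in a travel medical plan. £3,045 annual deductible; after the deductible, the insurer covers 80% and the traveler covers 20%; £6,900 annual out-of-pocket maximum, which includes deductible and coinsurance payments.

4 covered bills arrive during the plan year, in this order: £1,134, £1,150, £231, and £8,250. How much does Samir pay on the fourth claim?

£2,074

Claim 1 — £1,134: all of it applies to the deductible. Cost to traveler: £1,134. OOP to date £1,134.
Claim 2 — £1,150: entire amount goes to the deductible. Traveler owes £1,150 (running OOP £2,284).
Claim 3 — £231: fully absorbed by the deductible. Traveler owes £231 (running OOP £2,515).
Claim 4 — £8,250: £530 to deductible, leaving £7,720; traveler's 20% is £1,544. Cost to traveler: £2,074. OOP to date £4,589.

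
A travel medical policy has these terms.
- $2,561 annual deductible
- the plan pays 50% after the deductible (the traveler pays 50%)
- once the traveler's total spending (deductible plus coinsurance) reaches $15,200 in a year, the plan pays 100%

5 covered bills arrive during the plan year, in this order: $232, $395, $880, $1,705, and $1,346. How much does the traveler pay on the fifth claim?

Bill 1, $232: fully absorbed by the deductible. Traveler pays $232; OOP now $232.
Bill 2, $395: entire amount goes to the deductible. Traveler pays $395; OOP now $627.
Bill 3, $880: fully absorbed by the deductible. Traveler owes $880 (running OOP $1,507).
Bill 4, $1,705: $1,054 to deductible, leaving $651; 50% of $651 = $325.50. Traveler pays $1,379.50; OOP now $2,886.50.
Bill 5, $1,346: deductible already satisfied, so traveler's share is 50% × $1,346 = $673. Traveler owes $673 (running OOP $3,559.50).

$673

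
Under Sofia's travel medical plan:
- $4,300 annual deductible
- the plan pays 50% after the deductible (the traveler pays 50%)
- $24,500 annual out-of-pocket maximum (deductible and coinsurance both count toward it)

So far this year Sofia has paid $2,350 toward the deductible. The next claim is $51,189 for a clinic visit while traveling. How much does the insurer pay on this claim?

$29,039

$2,350 of the $4,300 deductible is already met, leaving $1,950.
After the $1,950 deductible portion, $51,189 − $1,950 = $49,239 is subject to coinsurance.
50% of $49,239 = $24,619.50 falls to the traveler.
Traveler responsibility before any cap: $1,950 + $24,619.50 = $26,569.50.
That would bring total out-of-pocket to $28,919.50, past the $24,500 cap. The traveler is capped at $24,500 − $2,350 = $22,150 on this claim.
The insurer covers the remainder: $51,189 − $22,150 = $29,039.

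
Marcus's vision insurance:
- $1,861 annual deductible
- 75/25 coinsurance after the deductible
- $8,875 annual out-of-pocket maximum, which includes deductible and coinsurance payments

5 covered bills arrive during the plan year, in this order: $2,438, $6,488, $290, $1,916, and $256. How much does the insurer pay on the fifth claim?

#1 ($2,438): $1,861 finishes the deductible; $577 goes to coinsurance; coinsurance $577 × 25% = $144.25. Cost to member: $2,005.25. OOP to date $2,005.25. Plan pays $2,438 − $2,005.25 = $432.75.
#2 ($6,488): deductible met; 25% of $6,488 = $1,622. Member owes $1,622 (running OOP $3,627.25). Plan pays $6,488 − $1,622 = $4,866.
#3 ($290): deductible already satisfied, so member's share is 25% × $290 = $72.50. Member owes $72.50 (running OOP $3,699.75). Plan pays $290 − $72.50 = $217.50.
#4 ($1,916): deductible already satisfied, so member's share is 25% × $1,916 = $479. Cost to member: $479. OOP to date $4,178.75. Plan pays $1,916 − $479 = $1,437.
#5 ($256): deductible already satisfied, so member's share is 25% × $256 = $64. Cost to member: $64. OOP to date $4,242.75. Insurer: $256 − $64 = $192.

$192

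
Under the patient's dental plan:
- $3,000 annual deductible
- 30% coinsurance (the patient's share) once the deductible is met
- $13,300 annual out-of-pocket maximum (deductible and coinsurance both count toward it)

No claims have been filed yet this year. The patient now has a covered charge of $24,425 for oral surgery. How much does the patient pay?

$9,427.50

The full $3,000 deductible is still open; $3,000 of this bill applies to it.
The remaining $21,425 (= $24,425 − $3,000) moves to coinsurance.
Coinsurance: $21,425 × 30% = $6,427.50.
So the patient owes $3,000 + $6,427.50 = $9,427.50 before any cap.
Total out-of-pocket so far would be $0 + $9,427.50 = $9,427.50, below the $13,300 cap — no reduction.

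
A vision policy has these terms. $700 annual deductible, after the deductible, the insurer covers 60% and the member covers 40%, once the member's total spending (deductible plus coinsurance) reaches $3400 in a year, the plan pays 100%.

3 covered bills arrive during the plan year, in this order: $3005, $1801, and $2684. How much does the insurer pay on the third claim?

Bill 1, $3005: $700 to deductible, leaving $2305; 40% of $2305 = $922. Cost to member: $1622. OOP to date $1622. Plan pays $3005 − $1622 = $1383.
Bill 2, $1801: 40% coinsurance on $1801 = $720.40. Member pays $720.40; OOP now $2342.40. Plan pays $1801 − $720.40 = $1080.60.
Bill 3, $2684: deductible already satisfied, so member's share is 40% × $2684 = $1073.60. That would push OOP to $3416, over the $3400 cap, so member pays $3400 − $2342.40 = $1057.60. Plan pays $2684 − $1057.60 = $1626.40.

$1626.40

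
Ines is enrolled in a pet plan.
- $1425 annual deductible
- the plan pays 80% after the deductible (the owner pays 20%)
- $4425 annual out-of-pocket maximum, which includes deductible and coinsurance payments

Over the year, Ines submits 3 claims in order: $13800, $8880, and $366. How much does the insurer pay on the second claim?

$8355

Claim 1 — $13800: deductible takes $1425, $12375 remains; coinsurance $12375 × 20% = $2475. Owner pays $3900; OOP now $3900. Insurer: $13800 − $3900 = $9900.
Claim 2 — $8880: deductible met; 20% of $8880 = $1776. OOP would hit $5676 > $4425, so the cap limits the owner to $4425 − $3900 = $525. Insurer: $8880 − $525 = $8355.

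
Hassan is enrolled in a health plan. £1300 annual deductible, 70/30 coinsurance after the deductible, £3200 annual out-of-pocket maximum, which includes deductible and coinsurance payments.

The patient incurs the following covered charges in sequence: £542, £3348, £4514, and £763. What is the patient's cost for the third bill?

#1 (£542): entire amount goes to the deductible. Cost to patient: £542. OOP to date £542.
#2 (£3348): deductible takes £758, £2590 remains; patient's 30% is £777. Patient pays £1535; OOP now £2077.
#3 (£4514): deductible met; 30% of £4514 = £1354.20. That would push OOP to £3431.20, over the £3200 cap, so patient pays £3200 − £2077 = £1123.

£1123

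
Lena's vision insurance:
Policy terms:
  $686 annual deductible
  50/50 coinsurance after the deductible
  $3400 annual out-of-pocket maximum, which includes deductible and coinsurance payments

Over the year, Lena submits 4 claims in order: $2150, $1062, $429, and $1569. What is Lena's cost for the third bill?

$214.50

Claim 1 — $2150: $686 finishes the deductible; $1464 goes to coinsurance; member's 50% is $732. Cost to member: $1418. OOP to date $1418.
Claim 2 — $1062: deductible already satisfied, so member's share is 50% × $1062 = $531. Member owes $531 (running OOP $1949).
Claim 3 — $429: 50% coinsurance on $429 = $214.50. Member pays $214.50; OOP now $2163.50.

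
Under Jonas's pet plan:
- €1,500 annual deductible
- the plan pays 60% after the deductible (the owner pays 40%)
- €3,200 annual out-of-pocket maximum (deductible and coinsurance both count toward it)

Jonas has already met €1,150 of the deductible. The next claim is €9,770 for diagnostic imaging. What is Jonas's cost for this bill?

€2,050

€1,150 of the €1,500 deductible is already met, leaving €350.
That leaves €9,770 − €350 = €9,420 for coinsurance.
40% of €9,420 = €3,768 falls to the owner.
Owner responsibility before any cap: €350 + €3,768 = €4,118.
That would bring total out-of-pocket to €5,268, past the €3,200 cap. The owner is capped at €3,200 − €1,150 = €2,050 on this claim.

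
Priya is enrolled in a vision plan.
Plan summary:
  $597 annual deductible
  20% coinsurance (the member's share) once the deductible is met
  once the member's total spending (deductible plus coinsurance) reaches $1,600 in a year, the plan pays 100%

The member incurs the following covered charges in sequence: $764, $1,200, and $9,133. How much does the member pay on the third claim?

$729.60

#1 ($764): $597 to deductible, leaving $167; member's 20% is $33.40. Cost to member: $630.40. OOP to date $630.40.
#2 ($1,200): deductible met; 20% of $1,200 = $240. Cost to member: $240. OOP to date $870.40.
#3 ($9,133): deductible already satisfied, so member's share is 20% × $9,133 = $1,826.60. Adding that to $870.40 gives $2,697, past the $1,600 cap; member pays only $1,600 − $870.40 = $729.60.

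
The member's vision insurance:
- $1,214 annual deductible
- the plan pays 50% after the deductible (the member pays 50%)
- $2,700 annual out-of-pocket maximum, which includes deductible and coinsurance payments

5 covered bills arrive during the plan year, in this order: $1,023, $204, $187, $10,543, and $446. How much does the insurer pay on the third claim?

$93.50

Claim 1 — $1,023: fully absorbed by the deductible. Cost to member: $1,023. OOP to date $1,023. Plan pays $1,023 − $1,023 = $0.
Claim 2 — $204: deductible takes $191, $13 remains; member's 50% is $6.50. Cost to member: $197.50. OOP to date $1,220.50. Plan pays $204 − $197.50 = $6.50.
Claim 3 — $187: 50% coinsurance on $187 = $93.50. Member pays $93.50; OOP now $1,314. Plan pays $187 − $93.50 = $93.50.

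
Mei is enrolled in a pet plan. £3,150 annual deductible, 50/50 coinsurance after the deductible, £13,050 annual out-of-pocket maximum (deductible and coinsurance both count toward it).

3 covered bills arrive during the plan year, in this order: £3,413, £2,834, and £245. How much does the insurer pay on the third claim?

Bill 1, £3,413: £3,150 finishes the deductible; £263 goes to coinsurance; 50% of £263 = £131.50. Owner owes £3,281.50 (running OOP £3,281.50). Plan pays £3,413 − £3,281.50 = £131.50.
Bill 2, £2,834: 50% coinsurance on £2,834 = £1,417. Owner pays £1,417; OOP now £4,698.50. Insurer: £2,834 − £1,417 = £1,417.
Bill 3, £245: 50% coinsurance on £245 = £122.50. Owner owes £122.50 (running OOP £4,821). Insurer: £245 − £122.50 = £122.50.

£122.50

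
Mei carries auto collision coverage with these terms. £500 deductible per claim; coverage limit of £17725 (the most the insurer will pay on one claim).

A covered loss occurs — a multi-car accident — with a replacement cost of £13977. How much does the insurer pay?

£13477

After the deductible, £13977 − £500 = £13477 remains.
That's under the £17725 cap, so the insurer reimburses the full £13477.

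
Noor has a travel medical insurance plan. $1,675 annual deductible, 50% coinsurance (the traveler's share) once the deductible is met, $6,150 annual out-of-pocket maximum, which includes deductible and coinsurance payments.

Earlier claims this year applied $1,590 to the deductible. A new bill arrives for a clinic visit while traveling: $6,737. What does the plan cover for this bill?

Remaining deductible: $1,675 − $1,590 = $85.
After the $85 deductible portion, $6,737 − $85 = $6,652 is subject to coinsurance.
Traveler's 50% share of $6,652 is $3,326.
That puts the traveler's cost at $85 + $3,326 = $3,411 before any cap.
Cumulative spending $1,590 + $3,411 = $5,001 stays under the $6,150 maximum.
The plan picks up $6,737 − $3,411 = $3,326.

$3,326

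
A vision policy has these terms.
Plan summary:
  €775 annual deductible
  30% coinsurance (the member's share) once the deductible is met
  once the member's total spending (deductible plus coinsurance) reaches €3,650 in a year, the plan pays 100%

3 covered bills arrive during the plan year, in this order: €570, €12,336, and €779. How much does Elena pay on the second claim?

Claim 1 — €570: entire amount goes to the deductible. Cost to member: €570. OOP to date €570.
Claim 2 — €12,336: €205 to deductible, leaving €12,131; 30% of €12,131 = €3,639.30. Claim cost before the cap: €205 + €3,639.30 = €3,844.30. OOP would hit €4,414.30 > €3,650, so the cap limits the member to €3,650 − €570 = €3,080.

€3,080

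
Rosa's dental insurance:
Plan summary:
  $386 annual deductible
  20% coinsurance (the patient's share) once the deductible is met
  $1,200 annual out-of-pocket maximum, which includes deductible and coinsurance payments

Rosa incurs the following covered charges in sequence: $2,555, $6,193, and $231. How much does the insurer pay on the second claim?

$5,812.80

#1 ($2,555): deductible takes $386, $2,169 remains; patient's 20% is $433.80. Patient owes $819.80 (running OOP $819.80). Plan pays $2,555 − $819.80 = $1,735.20.
#2 ($6,193): deductible already satisfied, so patient's share is 20% × $6,193 = $1,238.60. That would push OOP to $2,058.40, over the $1,200 cap, so patient pays $1,200 − $819.80 = $380.20. Plan pays $6,193 − $380.20 = $5,812.80.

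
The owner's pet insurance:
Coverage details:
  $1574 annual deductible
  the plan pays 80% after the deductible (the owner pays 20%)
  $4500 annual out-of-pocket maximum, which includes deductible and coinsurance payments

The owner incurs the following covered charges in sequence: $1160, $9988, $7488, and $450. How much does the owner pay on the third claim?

Bill 1, $1160: entire amount goes to the deductible. Owner pays $1160; OOP now $1160.
Bill 2, $9988: deductible takes $414, $9574 remains; 20% of $9574 = $1914.80. Owner pays $2328.80; OOP now $3488.80.
Bill 3, $7488: deductible met; 20% of $7488 = $1497.60. OOP would hit $4986.40 > $4500, so the cap limits the owner to $4500 − $3488.80 = $1011.20.

$1011.20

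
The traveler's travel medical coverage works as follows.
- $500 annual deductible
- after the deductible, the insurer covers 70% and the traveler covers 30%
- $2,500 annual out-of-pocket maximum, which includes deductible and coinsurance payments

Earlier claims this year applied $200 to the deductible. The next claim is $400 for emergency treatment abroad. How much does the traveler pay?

$330

Remaining deductible: $500 − $200 = $300.
The remaining $100 (= $400 − $300) moves to coinsurance.
Coinsurance: $100 × 30% = $30.
That puts the traveler's cost at $300 + $30 = $330 before any cap.
Year-to-date out-of-pocket becomes $200 + $330 = $530, still under the $2,500 maximum, so no cap applies.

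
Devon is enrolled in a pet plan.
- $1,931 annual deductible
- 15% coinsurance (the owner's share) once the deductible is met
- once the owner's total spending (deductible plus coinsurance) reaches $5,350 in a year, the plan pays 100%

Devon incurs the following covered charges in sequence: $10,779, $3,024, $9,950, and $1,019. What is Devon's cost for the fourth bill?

$145.70

#1 ($10,779): $1,931 finishes the deductible; $8,848 goes to coinsurance; owner's 15% is $1,327.20. Owner pays $3,258.20; OOP now $3,258.20.
#2 ($3,024): deductible already satisfied, so owner's share is 15% × $3,024 = $453.60. Owner pays $453.60; OOP now $3,711.80.
#3 ($9,950): 15% coinsurance on $9,950 = $1,492.50. Owner pays $1,492.50; OOP now $5,204.30.
#4 ($1,019): deductible met; 15% of $1,019 = $152.85. OOP would hit $5,357.15 > $5,350, so the cap limits the owner to $5,350 − $5,204.30 = $145.70.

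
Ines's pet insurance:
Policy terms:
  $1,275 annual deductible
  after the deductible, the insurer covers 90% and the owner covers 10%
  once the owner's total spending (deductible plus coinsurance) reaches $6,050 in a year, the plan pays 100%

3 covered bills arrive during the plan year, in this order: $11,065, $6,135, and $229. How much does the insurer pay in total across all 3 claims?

$14,538.60

Claim 1 ($11,065): deductible takes $1,275, $9,790 remains; 10% of $9,790 = $979. Cost to owner: $2,254. OOP to date $2,254. Insurer: $11,065 − $2,254 = $8,811.
Claim 2 ($6,135): deductible already satisfied, so owner's share is 10% × $6,135 = $613.50. Cost to owner: $613.50. OOP to date $2,867.50. Plan pays $6,135 − $613.50 = $5,521.50.
Claim 3 ($229): 10% coinsurance on $229 = $22.90. Owner owes $22.90 (running OOP $2,890.40). Plan pays $229 − $22.90 = $206.10.
Insurer total = bills − owner's total = $17,429 − $2,890.40 = $14,538.60.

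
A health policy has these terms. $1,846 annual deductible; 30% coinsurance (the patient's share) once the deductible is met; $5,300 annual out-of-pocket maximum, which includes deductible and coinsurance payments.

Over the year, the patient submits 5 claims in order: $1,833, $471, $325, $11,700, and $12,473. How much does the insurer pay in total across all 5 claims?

Claim 1 — $1,833: entire amount goes to the deductible. Patient owes $1,833 (running OOP $1,833). Plan pays $1,833 − $1,833 = $0.
Claim 2 — $471: deductible takes $13, $458 remains; patient's 30% is $137.40. Cost to patient: $150.40. OOP to date $1,983.40. Plan pays $471 − $150.40 = $320.60.
Claim 3 — $325: deductible met; 30% of $325 = $97.50. Patient owes $97.50 (running OOP $2,080.90). Plan pays $325 − $97.50 = $227.50.
Claim 4 — $11,700: deductible met; 30% of $11,700 = $3,510. OOP would hit $5,590.90 > $5,300, so the cap limits the patient to $5,300 − $2,080.90 = $3,219.10. Plan pays $11,700 − $3,219.10 = $8,480.90.
Claim 5 — $12,473: deductible already satisfied, so patient's share is 30% × $12,473 = $3,741.90. OOP would hit $9,041.90 > $5,300, so the cap limits the patient to $5,300 − $5,300 = $0. Insurer: $12,473 − $0 = $12,473.
Insurer total = bills − patient's total = $26,802 − $5,300 = $21,502.

$21,502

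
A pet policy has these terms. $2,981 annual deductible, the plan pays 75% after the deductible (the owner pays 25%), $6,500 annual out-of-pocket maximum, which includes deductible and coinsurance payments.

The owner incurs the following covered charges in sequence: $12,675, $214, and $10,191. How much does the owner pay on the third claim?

Claim 1 ($12,675): $2,981 to deductible, leaving $9,694; 25% of $9,694 = $2,423.50. Owner pays $5,404.50; OOP now $5,404.50.
Claim 2 ($214): 25% coinsurance on $214 = $53.50. Owner pays $53.50; OOP now $5,458.
Claim 3 ($10,191): 25% coinsurance on $10,191 = $2,547.75. OOP would hit $8,005.75 > $6,500, so the cap limits the owner to $6,500 − $5,458 = $1,042.

$1,042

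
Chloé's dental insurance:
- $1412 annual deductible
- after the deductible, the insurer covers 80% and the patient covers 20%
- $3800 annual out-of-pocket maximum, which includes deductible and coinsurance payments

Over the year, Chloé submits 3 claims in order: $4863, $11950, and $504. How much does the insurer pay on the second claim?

$10252.20

Claim 1 ($4863): $1412 finishes the deductible; $3451 goes to coinsurance; 20% of $3451 = $690.20. Patient pays $2102.20; OOP now $2102.20. Plan pays $4863 − $2102.20 = $2760.80.
Claim 2 ($11950): deductible met; 20% of $11950 = $2390. OOP would hit $4492.20 > $3800, so the cap limits the patient to $3800 − $2102.20 = $1697.80. Plan pays $11950 − $1697.80 = $10252.20.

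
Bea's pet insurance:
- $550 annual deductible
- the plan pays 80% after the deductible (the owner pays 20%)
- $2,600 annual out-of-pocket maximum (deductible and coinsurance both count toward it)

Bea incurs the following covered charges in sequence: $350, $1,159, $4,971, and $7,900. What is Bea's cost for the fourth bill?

$864

Bill 1, $350: entire amount goes to the deductible. Owner pays $350; OOP now $350.
Bill 2, $1,159: $200 finishes the deductible; $959 goes to coinsurance; coinsurance $959 × 20% = $191.80. Owner pays $391.80; OOP now $741.80.
Bill 3, $4,971: deductible already satisfied, so owner's share is 20% × $4,971 = $994.20. Cost to owner: $994.20. OOP to date $1,736.
Bill 4, $7,900: deductible met; 20% of $7,900 = $1,580. OOP would hit $3,316 > $2,600, so the cap limits the owner to $2,600 − $1,736 = $864.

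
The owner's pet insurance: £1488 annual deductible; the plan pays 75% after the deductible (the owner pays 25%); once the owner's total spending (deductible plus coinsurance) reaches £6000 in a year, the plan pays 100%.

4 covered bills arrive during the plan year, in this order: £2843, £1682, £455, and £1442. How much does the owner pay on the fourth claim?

Claim 1 (£2843): deductible takes £1488, £1355 remains; 25% of £1355 = £338.75. Owner pays £1826.75; OOP now £1826.75.
Claim 2 (£1682): deductible already satisfied, so owner's share is 25% × £1682 = £420.50. Owner owes £420.50 (running OOP £2247.25).
Claim 3 (£455): deductible met; 25% of £455 = £113.75. Owner pays £113.75; OOP now £2361.
Claim 4 (£1442): deductible already satisfied, so owner's share is 25% × £1442 = £360.50. Owner owes £360.50 (running OOP £2721.50).

£360.50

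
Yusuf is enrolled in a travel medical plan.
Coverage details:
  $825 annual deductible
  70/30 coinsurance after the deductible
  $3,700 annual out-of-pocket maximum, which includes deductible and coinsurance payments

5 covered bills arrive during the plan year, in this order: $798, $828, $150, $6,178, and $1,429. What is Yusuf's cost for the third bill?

Bill 1, $798: entire amount goes to the deductible. Cost to traveler: $798. OOP to date $798.
Bill 2, $828: $27 to deductible, leaving $801; traveler's 30% is $240.30. Traveler pays $267.30; OOP now $1,065.30.
Bill 3, $150: 30% coinsurance on $150 = $45. Traveler owes $45 (running OOP $1,110.30).

$45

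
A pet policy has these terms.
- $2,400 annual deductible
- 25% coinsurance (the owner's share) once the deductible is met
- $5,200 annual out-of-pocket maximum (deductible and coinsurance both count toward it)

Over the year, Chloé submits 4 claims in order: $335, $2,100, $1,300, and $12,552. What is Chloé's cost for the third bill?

Claim 1 — $335: entire amount goes to the deductible. Owner pays $335; OOP now $335.
Claim 2 — $2,100: $2,065 to deductible, leaving $35; coinsurance $35 × 25% = $8.75. Owner pays $2,073.75; OOP now $2,408.75.
Claim 3 — $1,300: 25% coinsurance on $1,300 = $325. Cost to owner: $325. OOP to date $2,733.75.

$325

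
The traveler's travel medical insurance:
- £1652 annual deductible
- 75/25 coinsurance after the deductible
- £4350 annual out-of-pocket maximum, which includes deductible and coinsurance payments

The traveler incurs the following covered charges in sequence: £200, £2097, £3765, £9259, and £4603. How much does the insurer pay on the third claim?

Claim 1 (£200): fully absorbed by the deductible. Traveler pays £200; OOP now £200. Plan pays £200 − £200 = £0.
Claim 2 (£2097): deductible takes £1452, £645 remains; 25% of £645 = £161.25. Cost to traveler: £1613.25. OOP to date £1813.25. Insurer: £2097 − £1613.25 = £483.75.
Claim 3 (£3765): 25% coinsurance on £3765 = £941.25. Traveler pays £941.25; OOP now £2754.50. Plan pays £3765 − £941.25 = £2823.75.

£2823.75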